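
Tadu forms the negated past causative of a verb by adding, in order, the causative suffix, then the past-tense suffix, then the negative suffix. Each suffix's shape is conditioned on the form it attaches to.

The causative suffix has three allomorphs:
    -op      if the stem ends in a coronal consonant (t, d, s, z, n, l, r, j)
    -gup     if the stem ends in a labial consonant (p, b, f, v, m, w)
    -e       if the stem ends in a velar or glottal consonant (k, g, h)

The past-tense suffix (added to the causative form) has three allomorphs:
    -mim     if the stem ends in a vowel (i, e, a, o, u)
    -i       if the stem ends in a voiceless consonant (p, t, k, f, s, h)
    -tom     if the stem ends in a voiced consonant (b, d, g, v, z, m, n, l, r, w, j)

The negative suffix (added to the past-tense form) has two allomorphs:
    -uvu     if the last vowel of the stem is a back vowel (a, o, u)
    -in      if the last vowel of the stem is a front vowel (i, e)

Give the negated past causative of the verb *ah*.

The final consonant of *ah* is /h/, which is velar/glottal, so the causative suffix is -e, giving *ahe*.
The causative form *ahe* — final sound /e/ (a vowel) → -mim → *ahemim*.
The past-tense form *ahemim* — last vowel /i/ (a front vowel) → -in → *ahemimin*.

ahemimin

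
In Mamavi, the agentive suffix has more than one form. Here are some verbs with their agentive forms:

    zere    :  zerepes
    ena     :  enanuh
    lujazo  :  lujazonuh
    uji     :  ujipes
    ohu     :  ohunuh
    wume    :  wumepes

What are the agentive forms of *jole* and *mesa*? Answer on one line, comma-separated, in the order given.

jolepes, mesanuh

The alternation tracks the last vowel of the stem — -pes when the last vowel of the stem is a front vowel (*zere*, *uji*, *wume*); -nuh when the last vowel of the stem is a back vowel (*ena*, *lujazo*, *ohu*).
*jole*: last vowel = /e/, a front vowel → -pes → *jolepes*.
The last vowel of *mesa* is /a/, which is a back vowel, so the suffix is -nuh, giving *mesanuh*.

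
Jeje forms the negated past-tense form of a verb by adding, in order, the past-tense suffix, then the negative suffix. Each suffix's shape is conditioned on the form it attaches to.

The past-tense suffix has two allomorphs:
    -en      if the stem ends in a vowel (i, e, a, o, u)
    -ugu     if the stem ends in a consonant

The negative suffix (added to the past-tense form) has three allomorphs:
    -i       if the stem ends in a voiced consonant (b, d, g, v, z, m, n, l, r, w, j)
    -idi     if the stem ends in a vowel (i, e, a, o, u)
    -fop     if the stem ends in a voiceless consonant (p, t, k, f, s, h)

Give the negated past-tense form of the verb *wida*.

Since the final sound of *wida* is /a/ (a vowel), it takes -en, giving *widaen*.
The past-tense form *widaen* — final sound /n/ (a voiced consonant) → -i → *widaeni*.

widaeni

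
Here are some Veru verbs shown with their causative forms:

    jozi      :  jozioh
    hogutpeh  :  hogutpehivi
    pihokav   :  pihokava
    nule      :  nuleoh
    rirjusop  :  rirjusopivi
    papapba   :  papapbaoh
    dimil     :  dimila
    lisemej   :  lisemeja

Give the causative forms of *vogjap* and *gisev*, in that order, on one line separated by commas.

vogjapivi, giseva

The alternation tracks the final sound of the stem — -ivi when the stem ends in a voiceless consonant (*hogutpeh*, *rirjusop*); -a when the stem ends in a voiced consonant (*pihokav*, *dimil*, *lisemej*); -oh when the stem ends in a vowel (*jozi*, *nule*, *papapba*).
*vogjap* — final sound /p/ (a voiceless consonant) → -ivi → *vogjapivi*.
The final sound of *gisev* is /v/, which is a voiced consonant, so the suffix is -a, giving *giseva*.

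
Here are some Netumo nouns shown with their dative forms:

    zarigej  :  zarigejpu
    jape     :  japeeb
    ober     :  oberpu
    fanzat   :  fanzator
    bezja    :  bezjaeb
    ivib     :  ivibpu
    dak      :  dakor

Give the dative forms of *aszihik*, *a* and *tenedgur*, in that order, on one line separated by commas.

The alternation tracks the final sound of the stem — -or when the stem ends in a voiceless consonant (*fanzat*, *dak*); -pu when the stem ends in a voiced consonant (*zarigej*, *ober*, *ivib*); -eb when the stem ends in a vowel (*jape*, *bezja*).
*aszihik*: final sound = /k/, a voiceless consonant → -or → *aszihikor*.
The final sound of *a* is /a/, which is a vowel, so the suffix is -eb, giving *aeb*.
*tenedgur* — final sound /r/ (a voiced consonant) → -pu → *tenedgurpu*.

aszihikor, aeb, tenedgurpu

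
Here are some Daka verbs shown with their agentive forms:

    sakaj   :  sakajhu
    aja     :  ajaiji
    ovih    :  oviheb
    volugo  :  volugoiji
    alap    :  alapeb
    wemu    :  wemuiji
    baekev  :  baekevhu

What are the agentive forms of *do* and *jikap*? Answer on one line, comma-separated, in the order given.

The suffix is conditioned by the final sound: -eb when the stem ends in a voiceless consonant (*ovih*, *alap*); -hu when the stem ends in a voiced consonant (*sakaj*, *baekev*); -iji when the stem ends in a vowel (*aja*, *volugo*, *wemu*).
*do*: final sound = /o/, a vowel → -iji → *doiji*.
*jikap*: final sound = /p/, a voiceless consonant → -eb → *jikapeb*.

doiji, jikapeb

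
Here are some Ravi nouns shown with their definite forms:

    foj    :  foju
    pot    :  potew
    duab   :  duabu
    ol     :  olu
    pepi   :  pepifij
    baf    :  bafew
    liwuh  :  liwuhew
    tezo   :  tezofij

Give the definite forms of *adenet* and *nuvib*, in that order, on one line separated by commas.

adenetew, nuvibu

Looking at the final sound of each stem: -ew when the stem ends in a voiceless consonant (*pot*, *baf*, *liwuh*); -u when the stem ends in a voiced consonant (*foj*, *duab*, *ol*); -fij when the stem ends in a vowel (*pepi*, *tezo*).
*adenet*: final sound = /t/, a voiceless consonant → -ew → *adenetew*.
The final sound of *nuvib* is /b/, which is a voiced consonant, so the suffix is -u, giving *nuvibu*.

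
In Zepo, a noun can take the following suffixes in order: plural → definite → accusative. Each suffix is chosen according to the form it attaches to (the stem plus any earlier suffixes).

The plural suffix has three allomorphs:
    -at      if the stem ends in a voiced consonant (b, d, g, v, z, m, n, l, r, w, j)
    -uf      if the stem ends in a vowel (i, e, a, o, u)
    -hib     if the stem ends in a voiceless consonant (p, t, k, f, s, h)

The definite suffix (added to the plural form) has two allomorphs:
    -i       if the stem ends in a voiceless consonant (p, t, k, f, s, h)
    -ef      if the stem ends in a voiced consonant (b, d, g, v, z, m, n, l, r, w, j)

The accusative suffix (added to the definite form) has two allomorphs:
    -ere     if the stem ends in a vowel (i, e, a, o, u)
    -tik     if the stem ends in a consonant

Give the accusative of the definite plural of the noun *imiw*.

The final sound of *imiw* is /w/, which is a voiced consonant, so the plural suffix is -at, giving *imiwat*.
The plural form *imiwat*: final consonant = /t/, voiceless → -i → *imiwati*.
The definite form *imiwati*: final sound = /i/, a vowel → -ere → *imiwatiere*.

imiwatiere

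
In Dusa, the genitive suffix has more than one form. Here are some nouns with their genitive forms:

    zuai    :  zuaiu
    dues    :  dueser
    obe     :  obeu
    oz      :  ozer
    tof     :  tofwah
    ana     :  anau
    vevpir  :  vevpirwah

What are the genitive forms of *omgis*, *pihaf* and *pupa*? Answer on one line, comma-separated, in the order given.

Looking at the final sound of each stem: -er when the stem ends in a sibilant (*dues*, *oz*); -wah when the stem ends in a non-sibilant consonant (*tof*, *vevpir*); -u when the stem ends in a vowel (*zuai*, *obe*, *ana*).
*omgis*: final sound = /s/, a sibilant → -er → *omgiser*.
*pihaf*: final sound = /f/, a non-sibilant consonant → -wah → *pihafwah*.
*pupa*: final sound = /a/, a vowel → -u → *pupau*.

omgiser, pihafwah, pupau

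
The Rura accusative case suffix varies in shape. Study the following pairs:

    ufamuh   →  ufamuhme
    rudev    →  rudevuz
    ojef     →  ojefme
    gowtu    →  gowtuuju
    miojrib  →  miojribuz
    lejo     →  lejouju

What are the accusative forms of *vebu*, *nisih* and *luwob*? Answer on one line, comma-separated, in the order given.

The suffix is conditioned by the final sound: -me when the stem ends in a voiceless consonant (*ufamuh*, *ojef*); -uz when the stem ends in a voiced consonant (*rudev*, *miojrib*); -uju when the stem ends in a vowel (*gowtu*, *lejo*).
*vebu*: final sound = /u/, a vowel → -uju → *vebuuju*.
Since the final sound of *nisih* is /h/ (a voiceless consonant), it takes -me, giving *nisihme*.
Since the final sound of *luwob* is /b/ (a voiced consonant), it takes -uz, giving *luwobuz*.

vebuuju, nisihme, luwobuz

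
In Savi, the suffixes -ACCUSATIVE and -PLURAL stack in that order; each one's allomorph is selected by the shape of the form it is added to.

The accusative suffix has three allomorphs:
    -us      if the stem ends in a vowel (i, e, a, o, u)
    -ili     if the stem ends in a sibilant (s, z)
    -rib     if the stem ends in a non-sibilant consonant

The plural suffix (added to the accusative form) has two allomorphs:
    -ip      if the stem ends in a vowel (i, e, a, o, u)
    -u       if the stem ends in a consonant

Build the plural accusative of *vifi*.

vifiusu

Since the final sound of *vifi* is /i/ (a vowel), it takes -us, giving *vifius*.
The accusative form *vifius*: final sound = /s/, a consonant → -u → *vifiusu*.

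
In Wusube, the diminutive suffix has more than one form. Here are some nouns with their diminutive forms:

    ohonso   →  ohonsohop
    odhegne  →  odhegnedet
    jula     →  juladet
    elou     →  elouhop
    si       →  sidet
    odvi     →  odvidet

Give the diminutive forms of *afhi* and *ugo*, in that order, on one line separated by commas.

afhidet, ugohop

Looking at the last vowel of each stem: -hop when the last vowel of the stem is a rounded vowel (*ohonso*, *elou*); -det when the last vowel of the stem is an unrounded vowel (*odhegne*, *jula*, *si*, *odvi*).
The last vowel of *afhi* is /i/, which is an unrounded vowel, so the suffix is -det, giving *afhidet*.
The last vowel of *ugo* is /o/, which is a rounded vowel, so the suffix is -hop, giving *ugohop*.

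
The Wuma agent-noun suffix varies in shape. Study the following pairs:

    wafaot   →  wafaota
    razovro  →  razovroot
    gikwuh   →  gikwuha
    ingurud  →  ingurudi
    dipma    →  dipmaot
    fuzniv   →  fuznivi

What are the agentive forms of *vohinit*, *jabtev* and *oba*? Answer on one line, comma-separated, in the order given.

Looking at the final sound of each stem: -a when the stem ends in a voiceless consonant (*wafaot*, *gikwuh*); -i when the stem ends in a voiced consonant (*ingurud*, *fuzniv*); -ot when the stem ends in a vowel (*razovro*, *dipma*).
*vohinit*: final sound = /t/, a voiceless consonant → -a → *vohinita*.
The final sound of *jabtev* is /v/, which is a voiced consonant, so the suffix is -i, giving *jabtevi*.
*oba* — final sound /a/ (a vowel) → -ot → *obaot*.

vohinita, jabtevi, obaot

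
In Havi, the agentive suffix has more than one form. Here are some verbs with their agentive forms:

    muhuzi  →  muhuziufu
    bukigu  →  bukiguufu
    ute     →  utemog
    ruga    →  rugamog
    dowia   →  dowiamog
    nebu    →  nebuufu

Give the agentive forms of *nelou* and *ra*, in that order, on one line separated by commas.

Looking at the last vowel of each stem: -ufu when the last vowel of the stem is a high vowel (*muhuzi*, *bukigu*, *nebu*); -mog when the last vowel of the stem is a non-high vowel (*ute*, *ruga*, *dowia*).
Since the last vowel of *nelou* is /u/ (a high vowel), it takes -ufu, giving *nelouufu*.
*ra*: last vowel = /a/, a non-high vowel → -mog → *ramog*.

nelouufu, ramog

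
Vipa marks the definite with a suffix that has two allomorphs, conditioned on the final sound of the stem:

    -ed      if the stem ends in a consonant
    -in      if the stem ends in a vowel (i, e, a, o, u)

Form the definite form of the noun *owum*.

owumed

Since the final sound of *owum* is /m/ (a consonant), it takes -ed, giving *owumed*.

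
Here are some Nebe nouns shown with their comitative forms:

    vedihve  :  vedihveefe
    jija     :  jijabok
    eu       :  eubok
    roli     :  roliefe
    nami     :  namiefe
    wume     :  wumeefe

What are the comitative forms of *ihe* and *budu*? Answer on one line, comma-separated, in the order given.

iheefe, budubok

The suffix is conditioned by the last vowel: -efe when the last vowel of the stem is a front vowel (*vedihve*, *roli*, *nami*, *wume*); -bok when the last vowel of the stem is a back vowel (*jija*, *eu*).
Since the last vowel of *ihe* is /e/ (a front vowel), it takes -efe, giving *iheefe*.
The last vowel of *budu* is /u/, which is a back vowel, so the suffix is -bok, giving *budubok*.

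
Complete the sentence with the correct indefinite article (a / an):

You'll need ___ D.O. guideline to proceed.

a

The indefinite article is chosen by the initial *sound* of the following word, not its spelling.
The initialism *D.O.* is read letter by letter; the first letter, D, is pronounced /diː/, which begins with a consonant sound.
So the article is *a*: You'll need a D.O. guideline to proceed.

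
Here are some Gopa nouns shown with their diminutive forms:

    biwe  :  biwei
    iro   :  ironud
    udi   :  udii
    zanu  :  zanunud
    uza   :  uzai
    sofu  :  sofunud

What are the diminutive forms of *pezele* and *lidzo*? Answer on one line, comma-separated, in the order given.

pezelei, lidzonud

The suffix is conditioned by the last vowel: -nud when the last vowel of the stem is a rounded vowel (*iro*, *zanu*, *sofu*); -i when the last vowel of the stem is an unrounded vowel (*biwe*, *udi*, *uza*).
*pezele*: last vowel = /e/, an unrounded vowel → -i → *pezelei*.
*lidzo*: last vowel = /o/, a rounded vowel → -nud → *lidzonud*.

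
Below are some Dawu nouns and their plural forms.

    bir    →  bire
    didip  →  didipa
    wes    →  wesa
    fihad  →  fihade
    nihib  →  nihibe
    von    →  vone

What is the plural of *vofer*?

The pattern is voicing of the final consonant: -a when the stem ends in a voiceless consonant (*didip*, *wes*); -e when the stem ends in a voiced consonant (*bir*, *fihad*, *nihib*, *von*).
*vofer*: final consonant = /r/, voiced → -e → *vofere*.

vofere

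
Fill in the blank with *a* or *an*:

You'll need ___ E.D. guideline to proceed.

an

The indefinite article is chosen by the initial *sound* of the following word, not its spelling.
The initialism *E.D.* is read letter by letter; the first letter, E, is pronounced /iː/, which begins with a vowel sound.
So the article is *an*: You'll need an E.D. guideline to proceed.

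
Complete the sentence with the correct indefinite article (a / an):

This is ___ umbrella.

The indefinite article is chosen by the initial *sound* of the following word, not its spelling.
*umbrella* begins with the sound /ʌ/ (u pronounced /ʌ/) — a vowel sound.
So the article is *an*: This is an umbrella.

an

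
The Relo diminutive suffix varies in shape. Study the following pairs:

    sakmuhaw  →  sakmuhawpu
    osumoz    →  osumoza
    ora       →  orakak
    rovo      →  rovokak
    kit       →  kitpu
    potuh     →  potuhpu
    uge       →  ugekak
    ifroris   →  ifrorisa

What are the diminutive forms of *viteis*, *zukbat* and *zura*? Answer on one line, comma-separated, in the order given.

The suffix is conditioned by the final sound: -a when the stem ends in a sibilant (*osumoz*, *ifroris*); -pu when the stem ends in a non-sibilant consonant (*sakmuhaw*, *kit*, *potuh*); -kak when the stem ends in a vowel (*ora*, *rovo*, *uge*).
*viteis* — final sound /s/ (a sibilant) → -a → *viteisa*.
Since the final sound of *zukbat* is /t/ (a non-sibilant consonant), it takes -pu, giving *zukbatpu*.
*zura* — final sound /a/ (a vowel) → -kak → *zurakak*.

viteisa, zukbatpu, zurakak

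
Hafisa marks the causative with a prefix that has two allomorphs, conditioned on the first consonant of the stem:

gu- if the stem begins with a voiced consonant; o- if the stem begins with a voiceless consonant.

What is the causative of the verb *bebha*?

*bebha* — first consonant /b/ (voiced) → gu- → *gubebha*.

gubebha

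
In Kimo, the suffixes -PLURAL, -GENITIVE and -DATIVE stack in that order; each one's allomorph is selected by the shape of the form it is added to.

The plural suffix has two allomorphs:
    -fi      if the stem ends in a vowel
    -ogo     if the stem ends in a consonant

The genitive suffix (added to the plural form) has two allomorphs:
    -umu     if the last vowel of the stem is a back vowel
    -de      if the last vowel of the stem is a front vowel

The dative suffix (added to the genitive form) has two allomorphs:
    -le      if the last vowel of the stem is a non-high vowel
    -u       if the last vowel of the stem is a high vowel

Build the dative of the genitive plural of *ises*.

*ises* — final sound /s/ (a consonant) → -ogo → *isesogo*.
The last vowel of the plural form *isesogo* is /o/, which is a back vowel, so the genitive suffix is -umu, giving *isesogoumu*.
Since the last vowel of the genitive form *isesogoumu* is /u/ (a high vowel), it takes -u, giving *isesogoumuu*.

isesogoumuu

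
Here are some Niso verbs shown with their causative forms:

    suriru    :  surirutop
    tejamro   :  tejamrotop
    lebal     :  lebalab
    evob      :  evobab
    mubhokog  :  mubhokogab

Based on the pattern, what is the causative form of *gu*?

gutop

The alternation tracks the final sound of the stem — -ab when the stem ends in a consonant (*lebal*, *evob*, *mubhokog*); -top when the stem ends in a vowel (*suriru*, *tejamro*).
*gu*: final sound = /u/, a vowel → -top → *gutop*.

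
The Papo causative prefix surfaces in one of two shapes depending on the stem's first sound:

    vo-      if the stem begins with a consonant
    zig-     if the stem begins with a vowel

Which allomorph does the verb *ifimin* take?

zig-

Since the first sound of *ifimin* is /i/ (a vowel), it takes zig-.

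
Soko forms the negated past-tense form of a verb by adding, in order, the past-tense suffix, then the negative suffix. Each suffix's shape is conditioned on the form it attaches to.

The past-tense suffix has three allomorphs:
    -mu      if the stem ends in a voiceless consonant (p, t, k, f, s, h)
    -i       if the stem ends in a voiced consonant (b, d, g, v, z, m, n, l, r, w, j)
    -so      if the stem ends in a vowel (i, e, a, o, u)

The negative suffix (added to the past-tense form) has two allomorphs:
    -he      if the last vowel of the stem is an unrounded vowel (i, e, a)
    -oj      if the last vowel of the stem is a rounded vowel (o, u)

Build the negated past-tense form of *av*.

avihe

The final sound of *av* is /v/, which is a voiced consonant, so the past-tense suffix is -i, giving *avi*.
The past-tense form *avi* — last vowel /i/ (an unrounded vowel) → -he → *avihe*.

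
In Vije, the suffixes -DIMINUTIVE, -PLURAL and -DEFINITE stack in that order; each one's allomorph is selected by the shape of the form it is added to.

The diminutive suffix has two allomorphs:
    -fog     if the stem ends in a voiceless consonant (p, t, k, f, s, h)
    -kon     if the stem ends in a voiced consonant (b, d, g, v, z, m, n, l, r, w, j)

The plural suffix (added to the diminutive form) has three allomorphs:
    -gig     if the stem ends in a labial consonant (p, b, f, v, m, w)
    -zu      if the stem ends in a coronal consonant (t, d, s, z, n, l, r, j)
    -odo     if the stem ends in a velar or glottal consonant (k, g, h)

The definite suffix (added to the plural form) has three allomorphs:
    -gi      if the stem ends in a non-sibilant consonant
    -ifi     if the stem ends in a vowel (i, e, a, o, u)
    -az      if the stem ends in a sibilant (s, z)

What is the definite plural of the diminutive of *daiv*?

*daiv* — final consonant /v/ (voiced) → -kon → *daivkon*.
Since the final consonant of the diminutive form *daivkon* is /n/ (coronal), it takes -zu, giving *daivkonzu*.
The plural form *daivkonzu*: final sound = /u/, a vowel → -ifi → *daivkonzuifi*.

daivkonzuifi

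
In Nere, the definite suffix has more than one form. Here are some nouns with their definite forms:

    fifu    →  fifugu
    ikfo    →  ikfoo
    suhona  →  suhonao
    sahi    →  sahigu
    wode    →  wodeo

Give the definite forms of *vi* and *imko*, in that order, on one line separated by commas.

vigu, imkoo

The suffix is conditioned by the last vowel: -gu when the last vowel of the stem is a high vowel (*fifu*, *sahi*); -o when the last vowel of the stem is a non-high vowel (*ikfo*, *suhona*, *wode*).
*vi* — last vowel /i/ (a high vowel) → -gu → *vigu*.
The last vowel of *imko* is /o/, which is a non-high vowel, so the suffix is -o, giving *imkoo*.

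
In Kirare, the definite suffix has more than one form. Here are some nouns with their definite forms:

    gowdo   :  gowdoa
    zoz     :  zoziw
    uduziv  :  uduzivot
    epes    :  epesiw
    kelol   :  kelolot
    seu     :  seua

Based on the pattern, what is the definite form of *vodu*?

The suffix is conditioned by the final sound: -iw when the stem ends in a sibilant (*zoz*, *epes*); -ot when the stem ends in a non-sibilant consonant (*uduziv*, *kelol*); -a when the stem ends in a vowel (*gowdo*, *seu*).
*vodu* — final sound /u/ (a vowel) → -a → *vodua*.

vodua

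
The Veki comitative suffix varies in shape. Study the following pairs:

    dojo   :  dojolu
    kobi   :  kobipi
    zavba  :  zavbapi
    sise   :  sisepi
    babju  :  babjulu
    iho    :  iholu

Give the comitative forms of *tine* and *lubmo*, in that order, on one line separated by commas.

tinepi, lubmolu

The pattern is rounding harmony: -lu when the last vowel of the stem is a rounded vowel (*dojo*, *babju*, *iho*); -pi when the last vowel of the stem is an unrounded vowel (*kobi*, *zavba*, *sise*).
*tine*: last vowel = /e/, an unrounded vowel → -pi → *tinepi*.
The last vowel of *lubmo* is /o/, which is a rounded vowel, so the suffix is -lu, giving *lubmolu*.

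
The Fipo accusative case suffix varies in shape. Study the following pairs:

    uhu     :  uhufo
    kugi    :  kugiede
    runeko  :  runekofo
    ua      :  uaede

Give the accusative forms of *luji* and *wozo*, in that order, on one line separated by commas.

The suffix is conditioned by the last vowel: -fo when the last vowel of the stem is a rounded vowel (*uhu*, *runeko*); -ede when the last vowel of the stem is an unrounded vowel (*kugi*, *ua*).
*luji*: last vowel = /i/, an unrounded vowel → -ede → *lujiede*.
*wozo* — last vowel /o/ (a rounded vowel) → -fo → *wozofo*.

lujiede, wozofo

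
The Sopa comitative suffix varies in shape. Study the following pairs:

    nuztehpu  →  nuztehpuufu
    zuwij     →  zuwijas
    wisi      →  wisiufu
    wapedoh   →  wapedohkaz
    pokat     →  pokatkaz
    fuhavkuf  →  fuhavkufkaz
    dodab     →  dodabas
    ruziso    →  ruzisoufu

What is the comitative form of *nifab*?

nifabas

The suffix is conditioned by the final sound: -kaz when the stem ends in a voiceless consonant (*wapedoh*, *pokat*, *fuhavkuf*); -as when the stem ends in a voiced consonant (*zuwij*, *dodab*); -ufu when the stem ends in a vowel (*nuztehpu*, *wisi*, *ruziso*).
*nifab*: final sound = /b/, a voiced consonant → -as → *nifabas*.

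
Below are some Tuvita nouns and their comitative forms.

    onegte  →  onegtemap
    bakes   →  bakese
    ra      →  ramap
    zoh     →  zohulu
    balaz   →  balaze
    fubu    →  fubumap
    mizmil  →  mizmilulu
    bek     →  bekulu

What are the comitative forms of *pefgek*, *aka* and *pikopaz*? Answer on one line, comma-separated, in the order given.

pefgekulu, akamap, pikopaze

The suffix is conditioned by the final sound: -e when the stem ends in a sibilant (*bakes*, *balaz*); -ulu when the stem ends in a non-sibilant consonant (*zoh*, *mizmil*, *bek*); -map when the stem ends in a vowel (*onegte*, *ra*, *fubu*).
The final sound of *pefgek* is /k/, which is a non-sibilant consonant, so the suffix is -ulu, giving *pefgekulu*.
*aka*: final sound = /a/, a vowel → -map → *akamap*.
Since the final sound of *pikopaz* is /z/ (a sibilant), it takes -e, giving *pikopaze*.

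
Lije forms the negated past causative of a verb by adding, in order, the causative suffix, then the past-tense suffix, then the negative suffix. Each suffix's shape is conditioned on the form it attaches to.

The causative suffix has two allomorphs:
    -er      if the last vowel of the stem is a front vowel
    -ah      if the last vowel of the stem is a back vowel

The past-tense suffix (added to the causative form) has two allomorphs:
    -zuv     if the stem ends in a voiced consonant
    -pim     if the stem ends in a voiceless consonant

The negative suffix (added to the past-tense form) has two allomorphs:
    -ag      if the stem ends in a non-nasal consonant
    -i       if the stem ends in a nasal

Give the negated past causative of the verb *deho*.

*deho* — last vowel /o/ (a back vowel) → -ah → *dehoah*.
The causative form *dehoah*: final consonant = /h/, voiceless → -pim → *dehoahpim*.
The final consonant of the past-tense form *dehoahpim* is /m/, which is a nasal, so the negative suffix is -i, giving *dehoahpimi*.

dehoahpimi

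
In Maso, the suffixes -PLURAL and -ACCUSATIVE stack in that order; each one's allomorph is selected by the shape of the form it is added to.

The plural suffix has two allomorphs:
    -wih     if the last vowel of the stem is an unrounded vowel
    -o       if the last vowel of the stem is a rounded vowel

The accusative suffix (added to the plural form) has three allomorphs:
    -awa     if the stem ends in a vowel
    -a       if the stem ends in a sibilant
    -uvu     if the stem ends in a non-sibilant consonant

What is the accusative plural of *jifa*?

jifawihuvu

*jifa*: last vowel = /a/, an unrounded vowel → -wih → *jifawih*.
Since the final sound of the plural form *jifawih* is /h/ (a non-sibilant consonant), it takes -uvu, giving *jifawihuvu*.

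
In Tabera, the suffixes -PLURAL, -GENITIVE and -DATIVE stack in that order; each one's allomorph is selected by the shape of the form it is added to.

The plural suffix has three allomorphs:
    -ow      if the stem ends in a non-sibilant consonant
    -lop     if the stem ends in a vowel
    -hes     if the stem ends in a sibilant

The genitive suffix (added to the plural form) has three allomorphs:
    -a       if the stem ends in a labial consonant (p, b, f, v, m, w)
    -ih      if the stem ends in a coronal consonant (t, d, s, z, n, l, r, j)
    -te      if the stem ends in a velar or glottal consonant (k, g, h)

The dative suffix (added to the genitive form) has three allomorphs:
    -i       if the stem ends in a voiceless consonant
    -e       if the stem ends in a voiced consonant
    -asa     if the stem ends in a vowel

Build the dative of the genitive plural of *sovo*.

sovolopaasa

*sovo* — final sound /o/ (a vowel) → -lop → *sovolop*.
The final consonant of the plural form *sovolop* is /p/, which is labial, so the genitive suffix is -a, giving *sovolopa*.
Since the final sound of the genitive form *sovolopa* is /a/ (a vowel), it takes -asa, giving *sovolopaasa*.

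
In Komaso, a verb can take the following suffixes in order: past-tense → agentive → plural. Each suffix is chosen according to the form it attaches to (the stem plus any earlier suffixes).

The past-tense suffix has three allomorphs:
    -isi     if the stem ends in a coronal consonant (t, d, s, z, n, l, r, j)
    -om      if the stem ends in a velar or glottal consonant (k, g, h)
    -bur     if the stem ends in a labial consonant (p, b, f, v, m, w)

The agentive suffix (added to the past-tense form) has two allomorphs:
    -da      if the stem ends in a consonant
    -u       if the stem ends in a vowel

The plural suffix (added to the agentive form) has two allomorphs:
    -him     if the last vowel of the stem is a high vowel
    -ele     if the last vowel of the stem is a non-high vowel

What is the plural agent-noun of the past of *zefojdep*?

zefojdepburdaele

*zefojdep* — final consonant /p/ (labial) → -bur → *zefojdepbur*.
The past-tense form *zefojdepbur*: final sound = /r/, a consonant → -da → *zefojdepburda*.
Since the last vowel of the agentive form *zefojdepburda* is /a/ (a non-high vowel), it takes -ele, giving *zefojdepburdaele*.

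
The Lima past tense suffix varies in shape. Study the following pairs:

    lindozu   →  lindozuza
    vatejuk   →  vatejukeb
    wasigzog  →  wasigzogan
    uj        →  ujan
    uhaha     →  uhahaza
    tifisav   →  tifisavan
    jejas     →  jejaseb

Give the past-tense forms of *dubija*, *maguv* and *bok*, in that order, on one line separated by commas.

Looking at the final sound of each stem: -eb when the stem ends in a voiceless consonant (*vatejuk*, *jejas*); -an when the stem ends in a voiced consonant (*wasigzog*, *uj*, *tifisav*); -za when the stem ends in a vowel (*lindozu*, *uhaha*).
The final sound of *dubija* is /a/, which is a vowel, so the suffix is -za, giving *dubijaza*.
*maguv*: final sound = /v/, a voiced consonant → -an → *maguvan*.
*bok* — final sound /k/ (a voiceless consonant) → -eb → *bokeb*.

dubijaza, maguvan, bokeb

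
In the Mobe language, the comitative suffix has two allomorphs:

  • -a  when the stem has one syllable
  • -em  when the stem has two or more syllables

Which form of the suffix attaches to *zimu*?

*zimu* has 2 syllables, so the suffix is -em.

-em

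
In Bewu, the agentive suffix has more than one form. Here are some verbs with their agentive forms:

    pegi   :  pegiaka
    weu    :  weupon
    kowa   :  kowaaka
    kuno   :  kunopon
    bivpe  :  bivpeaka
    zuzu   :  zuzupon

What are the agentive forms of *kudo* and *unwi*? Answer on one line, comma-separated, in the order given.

Looking at the last vowel of each stem: -pon when the last vowel of the stem is a rounded vowel (*weu*, *kuno*, *zuzu*); -aka when the last vowel of the stem is an unrounded vowel (*pegi*, *kowa*, *bivpe*).
Since the last vowel of *kudo* is /o/ (a rounded vowel), it takes -pon, giving *kudopon*.
*unwi* — last vowel /i/ (an unrounded vowel) → -aka → *unwiaka*.

kudopon, unwiaka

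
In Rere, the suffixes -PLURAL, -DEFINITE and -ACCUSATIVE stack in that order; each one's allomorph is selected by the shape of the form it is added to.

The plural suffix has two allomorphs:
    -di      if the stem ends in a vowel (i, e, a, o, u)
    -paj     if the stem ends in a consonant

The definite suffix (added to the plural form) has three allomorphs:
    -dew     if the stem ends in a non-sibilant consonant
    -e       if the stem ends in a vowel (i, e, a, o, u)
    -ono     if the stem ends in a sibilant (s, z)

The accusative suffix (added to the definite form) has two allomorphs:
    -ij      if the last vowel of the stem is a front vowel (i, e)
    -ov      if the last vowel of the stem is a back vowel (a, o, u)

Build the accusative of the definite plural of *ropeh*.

*ropeh* — final sound /h/ (a consonant) → -paj → *ropehpaj*.
The plural form *ropehpaj*: final sound = /j/, a non-sibilant consonant → -dew → *ropehpajdew*.
The definite form *ropehpajdew* — last vowel /e/ (a front vowel) → -ij → *ropehpajdewij*.

ropehpajdewij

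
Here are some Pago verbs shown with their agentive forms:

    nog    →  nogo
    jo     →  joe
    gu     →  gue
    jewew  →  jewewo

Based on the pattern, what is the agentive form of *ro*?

The pattern is consonant vs. vowel: -o when the stem ends in a consonant (*nog*, *jewew*); -e when the stem ends in a vowel (*jo*, *gu*).
Since the final sound of *ro* is /o/ (a vowel), it takes -e, giving *roe*.

roe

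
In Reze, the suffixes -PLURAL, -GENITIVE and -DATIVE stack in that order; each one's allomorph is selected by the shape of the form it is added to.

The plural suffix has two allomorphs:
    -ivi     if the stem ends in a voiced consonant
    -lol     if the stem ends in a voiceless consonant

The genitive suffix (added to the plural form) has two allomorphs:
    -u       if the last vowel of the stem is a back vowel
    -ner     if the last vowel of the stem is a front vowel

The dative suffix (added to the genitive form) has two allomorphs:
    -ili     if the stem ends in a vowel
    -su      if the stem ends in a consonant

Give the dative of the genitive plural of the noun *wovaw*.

The final consonant of *wovaw* is /w/, which is voiced, so the plural suffix is -ivi, giving *wovawivi*.
The plural form *wovawivi* — last vowel /i/ (a front vowel) → -ner → *wovawiviner*.
The genitive form *wovawiviner* — final sound /r/ (a consonant) → -su → *wovawivinersu*.

wovawivinersu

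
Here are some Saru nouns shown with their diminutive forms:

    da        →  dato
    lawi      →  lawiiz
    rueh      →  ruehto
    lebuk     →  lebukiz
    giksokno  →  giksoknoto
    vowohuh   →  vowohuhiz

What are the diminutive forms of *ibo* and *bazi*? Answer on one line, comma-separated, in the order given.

The alternation tracks the last vowel of the stem — -iz when the last vowel of the stem is a high vowel (*lawi*, *lebuk*, *vowohuh*); -to when the last vowel of the stem is a non-high vowel (*da*, *rueh*, *giksokno*).
The last vowel of *ibo* is /o/, which is a non-high vowel, so the suffix is -to, giving *iboto*.
*bazi*: last vowel = /i/, a high vowel → -iz → *baziiz*.

iboto, baziiz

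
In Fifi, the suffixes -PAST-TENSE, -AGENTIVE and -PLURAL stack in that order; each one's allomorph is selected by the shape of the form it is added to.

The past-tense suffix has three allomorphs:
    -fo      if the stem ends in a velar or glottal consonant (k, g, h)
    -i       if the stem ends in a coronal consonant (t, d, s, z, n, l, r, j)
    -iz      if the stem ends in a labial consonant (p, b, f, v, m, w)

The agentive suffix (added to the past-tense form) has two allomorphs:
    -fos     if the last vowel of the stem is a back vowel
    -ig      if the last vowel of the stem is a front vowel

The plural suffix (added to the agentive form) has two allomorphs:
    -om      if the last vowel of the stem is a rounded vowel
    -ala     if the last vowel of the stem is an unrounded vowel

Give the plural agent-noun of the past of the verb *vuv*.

vuvizigala

*vuv*: final consonant = /v/, labial → -iz → *vuviz*.
The past-tense form *vuviz*: last vowel = /i/, a front vowel → -ig → *vuvizig*.
The agentive form *vuvizig* — last vowel /i/ (an unrounded vowel) → -ala → *vuvizigala*.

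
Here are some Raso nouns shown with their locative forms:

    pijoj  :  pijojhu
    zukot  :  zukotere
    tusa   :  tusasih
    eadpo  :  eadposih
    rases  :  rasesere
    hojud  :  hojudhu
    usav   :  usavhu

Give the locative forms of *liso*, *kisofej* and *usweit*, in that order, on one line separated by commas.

lisosih, kisofejhu, usweitere

The pattern is voicing of the final sound: -ere when the stem ends in a voiceless consonant (*zukot*, *rases*); -hu when the stem ends in a voiced consonant (*pijoj*, *hojud*, *usav*); -sih when the stem ends in a vowel (*tusa*, *eadpo*).
*liso* — final sound /o/ (a vowel) → -sih → *lisosih*.
Since the final sound of *kisofej* is /j/ (a voiced consonant), it takes -hu, giving *kisofejhu*.
Since the final sound of *usweit* is /t/ (a voiceless consonant), it takes -ere, giving *usweitere*.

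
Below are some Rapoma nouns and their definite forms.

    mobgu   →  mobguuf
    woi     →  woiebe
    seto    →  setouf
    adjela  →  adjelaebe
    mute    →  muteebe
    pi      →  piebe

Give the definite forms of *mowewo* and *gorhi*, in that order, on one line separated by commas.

mowewouf, gorhiebe

The pattern is rounding harmony: -uf when the last vowel of the stem is a rounded vowel (*mobgu*, *seto*); -ebe when the last vowel of the stem is an unrounded vowel (*woi*, *adjela*, *mute*, *pi*).
Since the last vowel of *mowewo* is /o/ (a rounded vowel), it takes -uf, giving *mowewouf*.
*gorhi*: last vowel = /i/, an unrounded vowel → -ebe → *gorhiebe*.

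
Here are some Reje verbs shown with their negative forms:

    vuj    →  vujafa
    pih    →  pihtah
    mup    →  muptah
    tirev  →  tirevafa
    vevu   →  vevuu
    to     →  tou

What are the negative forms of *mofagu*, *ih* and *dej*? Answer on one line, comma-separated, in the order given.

mofaguu, ihtah, dejafa

Looking at the final sound of each stem: -tah when the stem ends in a voiceless consonant (*pih*, *mup*); -afa when the stem ends in a voiced consonant (*vuj*, *tirev*); -u when the stem ends in a vowel (*vevu*, *to*).
*mofagu* — final sound /u/ (a vowel) → -u → *mofaguu*.
*ih*: final sound = /h/, a voiceless consonant → -tah → *ihtah*.
*dej*: final sound = /j/, a voiced consonant → -afa → *dejafa*.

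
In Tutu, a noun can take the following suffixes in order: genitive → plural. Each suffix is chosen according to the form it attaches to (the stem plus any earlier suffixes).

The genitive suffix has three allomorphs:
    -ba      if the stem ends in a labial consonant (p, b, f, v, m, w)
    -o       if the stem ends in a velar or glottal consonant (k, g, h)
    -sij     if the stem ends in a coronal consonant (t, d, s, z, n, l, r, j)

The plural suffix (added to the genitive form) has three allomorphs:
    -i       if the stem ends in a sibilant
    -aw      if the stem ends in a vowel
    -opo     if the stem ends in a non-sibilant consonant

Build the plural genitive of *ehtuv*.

ehtuvbaaw

*ehtuv*: final consonant = /v/, labial → -ba → *ehtuvba*.
The genitive form *ehtuvba* — final sound /a/ (a vowel) → -aw → *ehtuvbaaw*.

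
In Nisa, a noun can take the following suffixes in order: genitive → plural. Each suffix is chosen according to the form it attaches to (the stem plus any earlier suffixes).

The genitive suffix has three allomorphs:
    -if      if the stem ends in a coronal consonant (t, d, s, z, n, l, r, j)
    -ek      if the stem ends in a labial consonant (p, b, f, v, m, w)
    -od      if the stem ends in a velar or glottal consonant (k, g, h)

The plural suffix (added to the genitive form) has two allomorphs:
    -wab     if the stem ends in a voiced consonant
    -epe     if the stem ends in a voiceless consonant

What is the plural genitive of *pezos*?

pezosifepe

The final consonant of *pezos* is /s/, which is coronal, so the genitive suffix is -if, giving *pezosif*.
The final consonant of the genitive form *pezosif* is /f/, which is voiceless, so the plural suffix is -epe, giving *pezosifepe*.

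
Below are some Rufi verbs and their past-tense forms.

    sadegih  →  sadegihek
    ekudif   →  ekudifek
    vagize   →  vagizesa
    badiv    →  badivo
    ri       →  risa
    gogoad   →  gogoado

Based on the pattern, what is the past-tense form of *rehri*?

rehrisa

The alternation tracks the final sound of the stem — -ek when the stem ends in a voiceless consonant (*sadegih*, *ekudif*); -o when the stem ends in a voiced consonant (*badiv*, *gogoad*); -sa when the stem ends in a vowel (*vagize*, *ri*).
*rehri* — final sound /i/ (a vowel) → -sa → *rehrisa*.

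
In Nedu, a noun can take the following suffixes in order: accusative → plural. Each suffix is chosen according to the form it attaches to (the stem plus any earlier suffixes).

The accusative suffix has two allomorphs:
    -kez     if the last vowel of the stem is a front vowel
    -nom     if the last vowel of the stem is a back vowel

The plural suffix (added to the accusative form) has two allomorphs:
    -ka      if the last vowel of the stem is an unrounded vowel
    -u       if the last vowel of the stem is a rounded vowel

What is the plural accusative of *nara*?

*nara*: last vowel = /a/, a back vowel → -nom → *naranom*.
The last vowel of the accusative form *naranom* is /o/, which is a rounded vowel, so the plural suffix is -u, giving *naranomu*.

naranomu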